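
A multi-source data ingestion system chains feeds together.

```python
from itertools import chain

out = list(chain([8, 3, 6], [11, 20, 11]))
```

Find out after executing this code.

Step 1: chain() concatenates iterables: [8, 3, 6] + [11, 20, 11].
Therefore out = [8, 3, 6, 11, 20, 11].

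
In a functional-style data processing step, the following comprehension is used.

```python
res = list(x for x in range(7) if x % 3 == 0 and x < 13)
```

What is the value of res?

Step 1: Filter range(7) where x % 3 == 0 and x < 13:
  x=0: both conditions met, included
  x=1: excluded (1 % 3 != 0)
  x=2: excluded (2 % 3 != 0)
  x=3: both conditions met, included
  x=4: excluded (4 % 3 != 0)
  x=5: excluded (5 % 3 != 0)
  x=6: both conditions met, included
Therefore res = [0, 3, 6].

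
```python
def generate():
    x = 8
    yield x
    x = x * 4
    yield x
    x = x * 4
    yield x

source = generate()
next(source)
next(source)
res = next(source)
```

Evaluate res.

Step 1: Trace through generator execution:
  Yield 1: x starts at 8, yield 8
  Yield 2: x = 8 * 4 = 32, yield 32
  Yield 3: x = 32 * 4 = 128, yield 128
Step 2: First next() gets 8, second next() gets the second value, third next() yields 128.
Therefore res = 128.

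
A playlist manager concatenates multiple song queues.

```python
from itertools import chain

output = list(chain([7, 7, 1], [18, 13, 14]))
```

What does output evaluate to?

Step 1: chain() concatenates iterables: [7, 7, 1] + [18, 13, 14].
Therefore output = [7, 7, 1, 18, 13, 14].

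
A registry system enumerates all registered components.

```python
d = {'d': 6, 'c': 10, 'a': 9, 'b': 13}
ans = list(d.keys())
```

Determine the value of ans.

Step 1: d.keys() returns the dictionary keys in insertion order.
Therefore ans = ['d', 'c', 'a', 'b'].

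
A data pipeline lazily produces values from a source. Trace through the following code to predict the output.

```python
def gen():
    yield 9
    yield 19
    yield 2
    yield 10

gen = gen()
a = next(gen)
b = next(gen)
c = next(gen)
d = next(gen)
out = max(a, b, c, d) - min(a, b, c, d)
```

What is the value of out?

Step 1: Create generator and consume all values:
  a = next(gen) = 9
  b = next(gen) = 19
  c = next(gen) = 2
  d = next(gen) = 10
Step 2: max = 19, min = 2, out = 19 - 2 = 17.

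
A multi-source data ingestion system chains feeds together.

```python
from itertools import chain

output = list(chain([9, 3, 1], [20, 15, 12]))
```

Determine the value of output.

Step 1: chain() concatenates iterables: [9, 3, 1] + [20, 15, 12].
Therefore output = [9, 3, 1, 20, 15, 12].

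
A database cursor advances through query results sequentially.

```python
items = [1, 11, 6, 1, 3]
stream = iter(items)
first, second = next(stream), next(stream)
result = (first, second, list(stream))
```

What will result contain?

Step 1: Create iterator over [1, 11, 6, 1, 3].
Step 2: first = 1, second = 11.
Step 3: Remaining elements: [6, 1, 3].
Therefore result = (1, 11, [6, 1, 3]).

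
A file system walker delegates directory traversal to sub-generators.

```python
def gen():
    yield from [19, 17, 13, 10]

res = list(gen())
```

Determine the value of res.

Step 1: yield from delegates to the iterable, yielding each element.
Step 2: Collected values: [19, 17, 13, 10].
Therefore res = [19, 17, 13, 10].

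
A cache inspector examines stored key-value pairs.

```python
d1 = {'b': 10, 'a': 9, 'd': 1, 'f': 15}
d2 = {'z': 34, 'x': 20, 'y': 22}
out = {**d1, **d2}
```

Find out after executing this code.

Step 1: Merge d1 and d2 (d2 values override on key conflicts).
Step 2: d1 has keys ['b', 'a', 'd', 'f'], d2 has keys ['z', 'x', 'y'].
Therefore out = {'b': 10, 'a': 9, 'd': 1, 'f': 15, 'z': 34, 'x': 20, 'y': 22}.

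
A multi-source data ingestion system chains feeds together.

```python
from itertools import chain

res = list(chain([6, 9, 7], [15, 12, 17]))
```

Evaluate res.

Step 1: chain() concatenates iterables: [6, 9, 7] + [15, 12, 17].
Therefore res = [6, 9, 7, 15, 12, 17].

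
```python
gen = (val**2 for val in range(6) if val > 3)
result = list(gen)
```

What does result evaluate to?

Step 1: For range(6), keep val > 3, then square:
  val=0: 0 <= 3, excluded
  val=1: 1 <= 3, excluded
  val=2: 2 <= 3, excluded
  val=3: 3 <= 3, excluded
  val=4: 4 > 3, yield 4**2 = 16
  val=5: 5 > 3, yield 5**2 = 25
Therefore result = [16, 25].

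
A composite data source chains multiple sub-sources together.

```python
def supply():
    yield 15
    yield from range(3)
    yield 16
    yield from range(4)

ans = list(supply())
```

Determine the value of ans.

Step 1: Trace yields in order:
  yield 15
  yield 0
  yield 1
  yield 2
  yield 16
  yield 0
  yield 1
  yield 2
  yield 3
Therefore ans = [15, 0, 1, 2, 16, 0, 1, 2, 3].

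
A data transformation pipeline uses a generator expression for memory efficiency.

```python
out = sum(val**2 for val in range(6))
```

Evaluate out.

Step 1: Compute val**2 for each val in range(6):
  val=0: 0**2 = 0
  val=1: 1**2 = 1
  val=2: 2**2 = 4
  val=3: 3**2 = 9
  val=4: 4**2 = 16
  val=5: 5**2 = 25
Step 2: sum = 0 + 1 + 4 + 9 + 16 + 25 = 55.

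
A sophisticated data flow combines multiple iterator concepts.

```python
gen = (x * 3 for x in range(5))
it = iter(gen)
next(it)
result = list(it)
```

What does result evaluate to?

Step 1: Generator produces [0, 3, 6, 9, 12].
Step 2: next(it) consumes first element (0).
Step 3: list(it) collects remaining: [3, 6, 9, 12].
Therefore result = [3, 6, 9, 12].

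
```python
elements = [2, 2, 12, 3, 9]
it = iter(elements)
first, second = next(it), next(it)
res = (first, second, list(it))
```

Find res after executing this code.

Step 1: Create iterator over [2, 2, 12, 3, 9].
Step 2: first = 2, second = 2.
Step 3: Remaining elements: [12, 3, 9].
Therefore res = (2, 2, [12, 3, 9]).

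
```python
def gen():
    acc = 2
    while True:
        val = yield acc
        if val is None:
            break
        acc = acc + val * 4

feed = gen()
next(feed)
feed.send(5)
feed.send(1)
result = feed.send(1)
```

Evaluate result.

Step 1: next() -> yield acc=2.
Step 2: send(5) -> val=5, acc = 2 + 5*4 = 22, yield 22.
Step 3: send(1) -> val=1, acc = 22 + 1*4 = 26, yield 26.
Step 4: send(1) -> val=1, acc = 26 + 1*4 = 30, yield 30.
Therefore result = 30.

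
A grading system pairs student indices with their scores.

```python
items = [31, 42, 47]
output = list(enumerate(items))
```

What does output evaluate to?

Step 1: enumerate pairs each element with its index:
  (0, 31)
  (1, 42)
  (2, 47)
Therefore output = [(0, 31), (1, 42), (2, 47)].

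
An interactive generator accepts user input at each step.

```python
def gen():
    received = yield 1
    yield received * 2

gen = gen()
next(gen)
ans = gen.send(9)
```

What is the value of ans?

Step 1: next(gen) advances to first yield, producing 1.
Step 2: send(9) resumes, received = 9.
Step 3: yield received * 2 = 9 * 2 = 18.
Therefore ans = 18.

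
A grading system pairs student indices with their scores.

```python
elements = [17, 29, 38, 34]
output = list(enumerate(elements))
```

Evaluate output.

Step 1: enumerate pairs each element with its index:
  (0, 17)
  (1, 29)
  (2, 38)
  (3, 34)
Therefore output = [(0, 17), (1, 29), (2, 38), (3, 34)].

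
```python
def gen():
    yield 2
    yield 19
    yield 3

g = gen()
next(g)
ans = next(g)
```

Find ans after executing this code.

Step 1: gen() creates a generator.
Step 2: next(g) yields 2 (consumed and discarded).
Step 3: next(g) yields 19, assigned to ans.
Therefore ans = 19.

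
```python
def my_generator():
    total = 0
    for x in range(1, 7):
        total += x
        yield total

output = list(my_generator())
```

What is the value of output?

Step 1: Generator accumulates running sum:
  x=1: total = 1, yield 1
  x=2: total = 3, yield 3
  x=3: total = 6, yield 6
  x=4: total = 10, yield 10
  x=5: total = 15, yield 15
  x=6: total = 21, yield 21
Therefore output = [1, 3, 6, 10, 15, 21].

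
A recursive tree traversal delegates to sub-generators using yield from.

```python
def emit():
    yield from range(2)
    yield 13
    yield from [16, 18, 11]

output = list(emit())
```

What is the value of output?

Step 1: Trace yields in order:
  yield 0
  yield 1
  yield 13
  yield 16
  yield 18
  yield 11
Therefore output = [0, 1, 13, 16, 18, 11].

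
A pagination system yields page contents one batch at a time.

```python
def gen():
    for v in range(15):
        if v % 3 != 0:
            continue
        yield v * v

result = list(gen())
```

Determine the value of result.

Step 1: Only yield v**2 when v is divisible by 3:
  v=0: 0 % 3 == 0, yield 0**2 = 0
  v=3: 3 % 3 == 0, yield 3**2 = 9
  v=6: 6 % 3 == 0, yield 6**2 = 36
  v=9: 9 % 3 == 0, yield 9**2 = 81
  v=12: 12 % 3 == 0, yield 12**2 = 144
Therefore result = [0, 9, 36, 81, 144].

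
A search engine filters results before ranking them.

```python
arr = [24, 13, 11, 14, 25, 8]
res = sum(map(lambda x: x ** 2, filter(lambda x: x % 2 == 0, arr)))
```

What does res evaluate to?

Step 1: Filter even numbers from [24, 13, 11, 14, 25, 8]: [24, 14, 8]
Step 2: Square each: [576, 196, 64]
Step 3: Sum = 836.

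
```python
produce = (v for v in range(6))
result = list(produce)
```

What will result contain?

Step 1: Generator expression iterates range(6): [0, 1, 2, 3, 4, 5].
Step 2: list() collects all values.
Therefore result = [0, 1, 2, 3, 4, 5].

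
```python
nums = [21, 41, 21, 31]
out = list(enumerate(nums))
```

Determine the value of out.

Step 1: enumerate pairs each element with its index:
  (0, 21)
  (1, 41)
  (2, 21)
  (3, 31)
Therefore out = [(0, 21), (1, 41), (2, 21), (3, 31)].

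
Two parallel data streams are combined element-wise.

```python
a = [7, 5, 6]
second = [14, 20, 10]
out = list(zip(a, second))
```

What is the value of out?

Step 1: zip pairs elements at same index:
  Index 0: (7, 14)
  Index 1: (5, 20)
  Index 2: (6, 10)
Therefore out = [(7, 14), (5, 20), (6, 10)].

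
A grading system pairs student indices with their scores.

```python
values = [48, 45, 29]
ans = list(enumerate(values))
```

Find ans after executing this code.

Step 1: enumerate pairs each element with its index:
  (0, 48)
  (1, 45)
  (2, 29)
Therefore ans = [(0, 48), (1, 45), (2, 29)].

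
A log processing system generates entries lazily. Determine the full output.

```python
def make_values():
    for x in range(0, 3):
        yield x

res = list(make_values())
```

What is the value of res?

Step 1: The generator yields each value from range(0, 3).
Step 2: list() consumes all yields: [0, 1, 2].
Therefore res = [0, 1, 2].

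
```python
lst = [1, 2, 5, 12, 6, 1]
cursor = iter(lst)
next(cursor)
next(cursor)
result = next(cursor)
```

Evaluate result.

Step 1: Create iterator over [1, 2, 5, 12, 6, 1].
Step 2: next() consumes 1.
Step 3: next() consumes 2.
Step 4: next() returns 5.
Therefore result = 5.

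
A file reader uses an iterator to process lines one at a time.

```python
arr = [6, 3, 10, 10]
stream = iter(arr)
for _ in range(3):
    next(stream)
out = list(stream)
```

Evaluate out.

Step 1: Create iterator over [6, 3, 10, 10].
Step 2: Advance 3 positions (consuming [6, 3, 10]).
Step 3: list() collects remaining elements: [10].
Therefore out = [10].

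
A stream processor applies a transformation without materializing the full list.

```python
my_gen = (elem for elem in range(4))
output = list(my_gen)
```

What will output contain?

Step 1: Generator expression iterates range(4): [0, 1, 2, 3].
Step 2: list() collects all values.
Therefore output = [0, 1, 2, 3].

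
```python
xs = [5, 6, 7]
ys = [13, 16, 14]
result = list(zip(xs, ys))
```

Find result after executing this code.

Step 1: zip pairs elements at same index:
  Index 0: (5, 13)
  Index 1: (6, 16)
  Index 2: (7, 14)
Therefore result = [(5, 13), (6, 16), (7, 14)].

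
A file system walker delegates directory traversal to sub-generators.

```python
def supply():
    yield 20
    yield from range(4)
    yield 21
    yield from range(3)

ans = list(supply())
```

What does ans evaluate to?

Step 1: Trace yields in order:
  yield 20
  yield 0
  yield 1
  yield 2
  yield 3
  yield 21
  yield 0
  yield 1
  yield 2
Therefore ans = [20, 0, 1, 2, 3, 21, 0, 1, 2].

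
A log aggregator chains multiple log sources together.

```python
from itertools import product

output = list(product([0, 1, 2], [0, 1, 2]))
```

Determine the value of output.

Step 1: product([0, 1, 2], [0, 1, 2]) gives all pairs:
  (0, 0)
  (0, 1)
  (0, 2)
  (1, 0)
  (1, 1)
  (1, 2)
  (2, 0)
  (2, 1)
  (2, 2)
Therefore output = [(0, 0), (0, 1), (0, 2), (1, 0), (1, 1), (1, 2), (2, 0), (2, 1), (2, 2)].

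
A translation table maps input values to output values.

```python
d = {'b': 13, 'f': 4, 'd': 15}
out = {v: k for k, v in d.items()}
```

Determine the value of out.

Step 1: Invert dict (swap keys and values):
  'b': 13 -> 13: 'b'
  'f': 4 -> 4: 'f'
  'd': 15 -> 15: 'd'
Therefore out = {13: 'b', 4: 'f', 15: 'd'}.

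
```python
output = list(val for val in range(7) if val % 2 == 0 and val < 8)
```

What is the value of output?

Step 1: Filter range(7) where val % 2 == 0 and val < 8:
  val=0: both conditions met, included
  val=1: excluded (1 % 2 != 0)
  val=2: both conditions met, included
  val=3: excluded (3 % 2 != 0)
  val=4: both conditions met, included
  val=5: excluded (5 % 2 != 0)
  val=6: both conditions met, included
Therefore output = [0, 2, 4, 6].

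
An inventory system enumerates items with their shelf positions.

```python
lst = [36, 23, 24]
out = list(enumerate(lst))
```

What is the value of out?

Step 1: enumerate pairs each element with its index:
  (0, 36)
  (1, 23)
  (2, 24)
Therefore out = [(0, 36), (1, 23), (2, 24)].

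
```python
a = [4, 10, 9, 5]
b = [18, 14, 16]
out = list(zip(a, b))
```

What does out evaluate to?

Step 1: zip stops at shortest (len(a)=4, len(b)=3):
  Index 0: (4, 18)
  Index 1: (10, 14)
  Index 2: (9, 16)
Step 2: Last element of a (5) has no pair, dropped.
Therefore out = [(4, 18), (10, 14), (9, 16)].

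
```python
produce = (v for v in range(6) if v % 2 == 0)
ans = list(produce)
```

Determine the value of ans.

Step 1: Filter range(6) keeping only even values:
  v=0: even, included
  v=1: odd, excluded
  v=2: even, included
  v=3: odd, excluded
  v=4: even, included
  v=5: odd, excluded
Therefore ans = [0, 2, 4].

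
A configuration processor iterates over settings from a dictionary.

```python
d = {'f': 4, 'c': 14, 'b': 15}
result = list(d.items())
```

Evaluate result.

Step 1: d.items() returns (key, value) pairs in insertion order.
Therefore result = [('f', 4), ('c', 14), ('b', 15)].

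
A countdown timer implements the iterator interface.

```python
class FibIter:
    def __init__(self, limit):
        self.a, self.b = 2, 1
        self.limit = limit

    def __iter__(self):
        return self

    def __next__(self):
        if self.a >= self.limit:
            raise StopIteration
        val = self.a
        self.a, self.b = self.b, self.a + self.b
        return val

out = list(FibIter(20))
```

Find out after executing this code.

Step 1: Fibonacci-like sequence (a=2, b=1) until >= 20:
  Yield 2, then a,b = 1,3
  Yield 1, then a,b = 3,4
  Yield 3, then a,b = 4,7
  Yield 4, then a,b = 7,11
  Yield 7, then a,b = 11,18
  Yield 11, then a,b = 18,29
  Yield 18, then a,b = 29,47
Step 2: 29 >= 20, stop.
Therefore out = [2, 1, 3, 4, 7, 11, 18].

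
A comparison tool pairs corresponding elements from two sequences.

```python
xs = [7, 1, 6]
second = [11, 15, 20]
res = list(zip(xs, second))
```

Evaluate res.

Step 1: zip pairs elements at same index:
  Index 0: (7, 11)
  Index 1: (1, 15)
  Index 2: (6, 20)
Therefore res = [(7, 11), (1, 15), (6, 20)].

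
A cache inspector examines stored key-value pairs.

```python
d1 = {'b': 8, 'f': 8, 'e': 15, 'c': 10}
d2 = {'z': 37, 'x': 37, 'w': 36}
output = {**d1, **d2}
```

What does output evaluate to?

Step 1: Merge d1 and d2 (d2 values override on key conflicts).
Step 2: d1 has keys ['b', 'f', 'e', 'c'], d2 has keys ['z', 'x', 'w'].
Therefore output = {'b': 8, 'f': 8, 'e': 15, 'c': 10, 'z': 37, 'x': 37, 'w': 36}.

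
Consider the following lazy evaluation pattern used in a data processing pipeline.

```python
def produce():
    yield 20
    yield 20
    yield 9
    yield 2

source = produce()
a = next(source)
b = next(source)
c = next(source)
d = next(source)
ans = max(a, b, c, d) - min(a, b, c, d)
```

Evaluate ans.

Step 1: Create generator and consume all values:
  a = next(source) = 20
  b = next(source) = 20
  c = next(source) = 9
  d = next(source) = 2
Step 2: max = 20, min = 2, ans = 20 - 2 = 18.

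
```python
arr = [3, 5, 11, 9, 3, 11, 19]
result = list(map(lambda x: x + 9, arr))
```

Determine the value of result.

Step 1: Apply lambda x: x + 9 to each element:
  3 -> 12
  5 -> 14
  11 -> 20
  9 -> 18
  3 -> 12
  11 -> 20
  19 -> 28
Therefore result = [12, 14, 20, 18, 12, 20, 28].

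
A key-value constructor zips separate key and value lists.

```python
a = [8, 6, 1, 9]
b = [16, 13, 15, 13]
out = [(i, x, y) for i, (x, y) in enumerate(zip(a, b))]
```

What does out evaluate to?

Step 1: enumerate(zip(a, b)) gives index with paired elements:
  i=0: (8, 16)
  i=1: (6, 13)
  i=2: (1, 15)
  i=3: (9, 13)
Therefore out = [(0, 8, 16), (1, 6, 13), (2, 1, 15), (3, 9, 13)].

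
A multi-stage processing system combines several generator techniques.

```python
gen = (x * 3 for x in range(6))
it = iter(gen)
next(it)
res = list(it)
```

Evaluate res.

Step 1: Generator produces [0, 3, 6, 9, 12, 15].
Step 2: next(it) consumes first element (0).
Step 3: list(it) collects remaining: [3, 6, 9, 12, 15].
Therefore res = [3, 6, 9, 12, 15].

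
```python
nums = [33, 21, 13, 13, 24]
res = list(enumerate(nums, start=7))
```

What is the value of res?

Step 1: enumerate with start=7:
  (7, 33)
  (8, 21)
  (9, 13)
  (10, 13)
  (11, 24)
Therefore res = [(7, 33), (8, 21), (9, 13), (10, 13), (11, 24)].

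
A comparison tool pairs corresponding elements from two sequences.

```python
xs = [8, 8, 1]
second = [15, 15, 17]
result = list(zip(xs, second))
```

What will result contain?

Step 1: zip pairs elements at same index:
  Index 0: (8, 15)
  Index 1: (8, 15)
  Index 2: (1, 17)
Therefore result = [(8, 15), (8, 15), (1, 17)].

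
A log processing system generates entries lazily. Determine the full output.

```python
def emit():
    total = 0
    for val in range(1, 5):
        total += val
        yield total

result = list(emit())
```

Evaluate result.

Step 1: Generator accumulates running sum:
  val=1: total = 1, yield 1
  val=2: total = 3, yield 3
  val=3: total = 6, yield 6
  val=4: total = 10, yield 10
Therefore result = [1, 3, 6, 10].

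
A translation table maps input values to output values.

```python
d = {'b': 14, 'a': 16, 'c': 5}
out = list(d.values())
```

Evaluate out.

Step 1: d.values() returns the dictionary values in insertion order.
Therefore out = [14, 16, 5].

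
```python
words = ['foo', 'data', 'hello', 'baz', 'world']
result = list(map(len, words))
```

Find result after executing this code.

Step 1: Map len() to each word:
  'foo' -> 3
  'data' -> 4
  'hello' -> 5
  'baz' -> 3
  'world' -> 5
Therefore result = [3, 4, 5, 3, 5].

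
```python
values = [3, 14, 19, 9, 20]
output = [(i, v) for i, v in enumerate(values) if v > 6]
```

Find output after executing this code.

Step 1: Filter enumerate([3, 14, 19, 9, 20]) keeping v > 6:
  (0, 3): 3 <= 6, excluded
  (1, 14): 14 > 6, included
  (2, 19): 19 > 6, included
  (3, 9): 9 > 6, included
  (4, 20): 20 > 6, included
Therefore output = [(1, 14), (2, 19), (3, 9), (4, 20)].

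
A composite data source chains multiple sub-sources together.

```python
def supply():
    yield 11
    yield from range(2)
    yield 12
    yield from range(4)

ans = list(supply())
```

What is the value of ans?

Step 1: Trace yields in order:
  yield 11
  yield 0
  yield 1
  yield 12
  yield 0
  yield 1
  yield 2
  yield 3
Therefore ans = [11, 0, 1, 12, 0, 1, 2, 3].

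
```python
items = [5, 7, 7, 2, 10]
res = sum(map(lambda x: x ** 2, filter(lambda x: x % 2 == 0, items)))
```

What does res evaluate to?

Step 1: Filter even numbers from [5, 7, 7, 2, 10]: [2, 10]
Step 2: Square each: [4, 100]
Step 3: Sum = 104.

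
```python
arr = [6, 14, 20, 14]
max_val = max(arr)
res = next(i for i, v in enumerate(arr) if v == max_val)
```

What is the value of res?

Step 1: max([6, 14, 20, 14]) = 20.
Step 2: Find first index where value == 20:
  Index 0: 6 != 20
  Index 1: 14 != 20
  Index 2: 20 == 20, found!
Therefore res = 2.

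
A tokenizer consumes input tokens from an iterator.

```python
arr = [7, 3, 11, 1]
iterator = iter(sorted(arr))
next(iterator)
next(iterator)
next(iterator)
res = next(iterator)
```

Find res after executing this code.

Step 1: sorted([7, 3, 11, 1]) = [1, 3, 7, 11].
Step 2: Create iterator and skip 3 elements.
Step 3: next() returns 11.
Therefore res = 11.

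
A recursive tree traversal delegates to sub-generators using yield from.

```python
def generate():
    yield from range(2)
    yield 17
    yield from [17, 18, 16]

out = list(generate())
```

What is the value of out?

Step 1: Trace yields in order:
  yield 0
  yield 1
  yield 17
  yield 17
  yield 18
  yield 16
Therefore out = [0, 1, 17, 17, 18, 16].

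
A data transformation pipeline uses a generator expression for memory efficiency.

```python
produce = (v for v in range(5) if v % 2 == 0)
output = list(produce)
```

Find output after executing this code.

Step 1: Filter range(5) keeping only even values:
  v=0: even, included
  v=1: odd, excluded
  v=2: even, included
  v=3: odd, excluded
  v=4: even, included
Therefore output = [0, 2, 4].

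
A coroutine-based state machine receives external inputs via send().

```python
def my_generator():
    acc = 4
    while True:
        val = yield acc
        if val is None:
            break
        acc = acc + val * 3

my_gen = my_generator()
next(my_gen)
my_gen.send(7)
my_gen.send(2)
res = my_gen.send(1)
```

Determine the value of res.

Step 1: next() -> yield acc=4.
Step 2: send(7) -> val=7, acc = 4 + 7*3 = 25, yield 25.
Step 3: send(2) -> val=2, acc = 25 + 2*3 = 31, yield 31.
Step 4: send(1) -> val=1, acc = 31 + 1*3 = 34, yield 34.
Therefore res = 34.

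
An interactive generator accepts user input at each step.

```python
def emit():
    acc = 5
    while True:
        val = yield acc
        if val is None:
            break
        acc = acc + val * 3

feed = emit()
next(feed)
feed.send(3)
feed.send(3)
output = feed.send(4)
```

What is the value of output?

Step 1: next() -> yield acc=5.
Step 2: send(3) -> val=3, acc = 5 + 3*3 = 14, yield 14.
Step 3: send(3) -> val=3, acc = 14 + 3*3 = 23, yield 23.
Step 4: send(4) -> val=4, acc = 23 + 4*3 = 35, yield 35.
Therefore output = 35.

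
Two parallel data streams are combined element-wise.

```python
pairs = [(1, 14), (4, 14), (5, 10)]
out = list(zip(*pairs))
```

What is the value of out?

Step 1: zip(*pairs) transposes: unzips [(1, 14), (4, 14), (5, 10)] into separate sequences.
Step 2: First elements: (1, 4, 5), second elements: (14, 14, 10).
Therefore out = [(1, 4, 5), (14, 14, 10)].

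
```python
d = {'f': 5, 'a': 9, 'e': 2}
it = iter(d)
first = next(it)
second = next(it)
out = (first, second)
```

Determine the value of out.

Step 1: iter(d) iterates over keys: ['f', 'a', 'e'].
Step 2: first = next(it) = 'f', second = next(it) = 'a'.
Therefore out = ('f', 'a').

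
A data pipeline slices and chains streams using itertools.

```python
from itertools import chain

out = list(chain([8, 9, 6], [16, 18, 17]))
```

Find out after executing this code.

Step 1: chain() concatenates iterables: [8, 9, 6] + [16, 18, 17].
Therefore out = [8, 9, 6, 16, 18, 17].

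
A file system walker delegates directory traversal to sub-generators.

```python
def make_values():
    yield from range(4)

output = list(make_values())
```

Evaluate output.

Step 1: yield from delegates to the iterable, yielding each element.
Step 2: Collected values: [0, 1, 2, 3].
Therefore output = [0, 1, 2, 3].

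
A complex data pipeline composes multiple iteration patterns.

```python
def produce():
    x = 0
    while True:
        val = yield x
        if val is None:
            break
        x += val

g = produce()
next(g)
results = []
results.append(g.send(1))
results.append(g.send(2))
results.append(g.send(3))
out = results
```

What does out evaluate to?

Step 1: next(g) -> yield 0.
Step 2: send(1) -> x = 1, yield 1.
Step 3: send(2) -> x = 3, yield 3.
Step 4: send(3) -> x = 6, yield 6.
Therefore out = [1, 3, 6].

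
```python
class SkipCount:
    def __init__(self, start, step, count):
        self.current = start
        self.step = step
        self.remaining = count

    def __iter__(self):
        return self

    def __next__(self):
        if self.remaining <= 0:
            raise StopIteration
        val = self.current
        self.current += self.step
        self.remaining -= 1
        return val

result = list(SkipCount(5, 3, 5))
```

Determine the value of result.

Step 1: SkipCount starts at 5, increments by 3, for 5 steps:
  Yield 5, then current += 3
  Yield 8, then current += 3
  Yield 11, then current += 3
  Yield 14, then current += 3
  Yield 17, then current += 3
Therefore result = [5, 8, 11, 14, 17].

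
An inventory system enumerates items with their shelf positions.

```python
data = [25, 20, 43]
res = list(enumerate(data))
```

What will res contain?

Step 1: enumerate pairs each element with its index:
  (0, 25)
  (1, 20)
  (2, 43)
Therefore res = [(0, 25), (1, 20), (2, 43)].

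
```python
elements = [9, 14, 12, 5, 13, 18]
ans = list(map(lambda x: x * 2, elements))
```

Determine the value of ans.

Step 1: Apply lambda x: x * 2 to each element:
  9 -> 18
  14 -> 28
  12 -> 24
  5 -> 10
  13 -> 26
  18 -> 36
Therefore ans = [18, 28, 24, 10, 26, 36].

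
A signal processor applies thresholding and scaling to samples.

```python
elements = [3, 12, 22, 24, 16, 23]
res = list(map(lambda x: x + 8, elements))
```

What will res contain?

Step 1: Apply lambda x: x + 8 to each element:
  3 -> 11
  12 -> 20
  22 -> 30
  24 -> 32
  16 -> 24
  23 -> 31
Therefore res = [11, 20, 30, 32, 24, 31].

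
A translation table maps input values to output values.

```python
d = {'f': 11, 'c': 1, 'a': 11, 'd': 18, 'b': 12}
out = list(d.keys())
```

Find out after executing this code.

Step 1: d.keys() returns the dictionary keys in insertion order.
Therefore out = ['f', 'c', 'a', 'd', 'b'].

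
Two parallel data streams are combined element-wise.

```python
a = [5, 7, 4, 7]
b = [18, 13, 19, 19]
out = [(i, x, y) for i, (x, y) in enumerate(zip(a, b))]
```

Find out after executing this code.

Step 1: enumerate(zip(a, b)) gives index with paired elements:
  i=0: (5, 18)
  i=1: (7, 13)
  i=2: (4, 19)
  i=3: (7, 19)
Therefore out = [(0, 5, 18), (1, 7, 13), (2, 4, 19), (3, 7, 19)].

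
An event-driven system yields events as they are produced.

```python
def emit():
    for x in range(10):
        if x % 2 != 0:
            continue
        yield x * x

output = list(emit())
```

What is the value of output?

Step 1: Only yield x**2 when x is divisible by 2:
  x=0: 0 % 2 == 0, yield 0**2 = 0
  x=2: 2 % 2 == 0, yield 2**2 = 4
  x=4: 4 % 2 == 0, yield 4**2 = 16
  x=6: 6 % 2 == 0, yield 6**2 = 36
  x=8: 8 % 2 == 0, yield 8**2 = 64
Therefore output = [0, 4, 16, 36, 64].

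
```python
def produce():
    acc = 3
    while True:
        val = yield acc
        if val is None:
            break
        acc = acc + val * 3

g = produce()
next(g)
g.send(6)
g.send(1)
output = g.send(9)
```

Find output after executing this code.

Step 1: next() -> yield acc=3.
Step 2: send(6) -> val=6, acc = 3 + 6*3 = 21, yield 21.
Step 3: send(1) -> val=1, acc = 21 + 1*3 = 24, yield 24.
Step 4: send(9) -> val=9, acc = 24 + 9*3 = 51, yield 51.
Therefore output = 51.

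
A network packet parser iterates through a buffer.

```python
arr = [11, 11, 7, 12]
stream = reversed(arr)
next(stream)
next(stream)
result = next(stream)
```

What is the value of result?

Step 1: reversed([11, 11, 7, 12]) gives iterator: [12, 7, 11, 11].
Step 2: First next() = 12, second next() = 7.
Step 3: Third next() = 11.
Therefore result = 11.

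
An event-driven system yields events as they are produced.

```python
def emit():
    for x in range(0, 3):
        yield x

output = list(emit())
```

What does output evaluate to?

Step 1: The generator yields each value from range(0, 3).
Step 2: list() consumes all yields: [0, 1, 2].
Therefore output = [0, 1, 2].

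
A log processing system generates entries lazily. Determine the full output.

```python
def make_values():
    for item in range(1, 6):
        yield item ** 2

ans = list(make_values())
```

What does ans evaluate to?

Step 1: For each item in range(1, 6), yield item**2:
  item=1: yield 1**2 = 1
  item=2: yield 2**2 = 4
  item=3: yield 3**2 = 9
  item=4: yield 4**2 = 16
  item=5: yield 5**2 = 25
Therefore ans = [1, 4, 9, 16, 25].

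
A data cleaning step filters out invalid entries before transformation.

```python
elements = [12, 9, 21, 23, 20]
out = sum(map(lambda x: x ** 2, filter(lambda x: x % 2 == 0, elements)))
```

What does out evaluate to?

Step 1: Filter even numbers from [12, 9, 21, 23, 20]: [12, 20]
Step 2: Square each: [144, 400]
Step 3: Sum = 544.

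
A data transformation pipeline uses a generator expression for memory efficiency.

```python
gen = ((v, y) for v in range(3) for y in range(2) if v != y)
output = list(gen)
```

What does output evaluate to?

Step 1: Nested generator over range(3) x range(2) where v != y:
  (0, 0): excluded (v == y)
  (0, 1): included
  (1, 0): included
  (1, 1): excluded (v == y)
  (2, 0): included
  (2, 1): included
Therefore output = [(0, 1), (1, 0), (2, 0), (2, 1)].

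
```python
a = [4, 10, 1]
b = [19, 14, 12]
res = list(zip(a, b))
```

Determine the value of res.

Step 1: zip pairs elements at same index:
  Index 0: (4, 19)
  Index 1: (10, 14)
  Index 2: (1, 12)
Therefore res = [(4, 19), (10, 14), (1, 12)].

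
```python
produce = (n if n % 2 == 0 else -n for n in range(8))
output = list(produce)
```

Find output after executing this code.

Step 1: For each n in range(8), yield n if even, else -n:
  n=0: even, yield 0
  n=1: odd, yield -1
  n=2: even, yield 2
  n=3: odd, yield -3
  n=4: even, yield 4
  n=5: odd, yield -5
  n=6: even, yield 6
  n=7: odd, yield -7
Therefore output = [0, -1, 2, -3, 4, -5, 6, -7].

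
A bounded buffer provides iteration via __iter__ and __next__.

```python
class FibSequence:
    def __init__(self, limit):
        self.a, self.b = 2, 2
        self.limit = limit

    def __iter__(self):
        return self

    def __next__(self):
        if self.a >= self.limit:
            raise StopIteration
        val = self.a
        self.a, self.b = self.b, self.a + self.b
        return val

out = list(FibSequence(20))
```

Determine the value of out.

Step 1: Fibonacci-like sequence (a=2, b=2) until >= 20:
  Yield 2, then a,b = 2,4
  Yield 2, then a,b = 4,6
  Yield 4, then a,b = 6,10
  Yield 6, then a,b = 10,16
  Yield 10, then a,b = 16,26
  Yield 16, then a,b = 26,42
Step 2: 26 >= 20, stop.
Therefore out = [2, 2, 4, 6, 10, 16].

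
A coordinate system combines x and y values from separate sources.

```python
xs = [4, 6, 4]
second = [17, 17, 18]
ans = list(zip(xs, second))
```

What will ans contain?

Step 1: zip pairs elements at same index:
  Index 0: (4, 17)
  Index 1: (6, 17)
  Index 2: (4, 18)
Therefore ans = [(4, 17), (6, 17), (4, 18)].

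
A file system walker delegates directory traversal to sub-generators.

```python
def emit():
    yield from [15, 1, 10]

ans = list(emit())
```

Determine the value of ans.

Step 1: yield from delegates to the iterable, yielding each element.
Step 2: Collected values: [15, 1, 10].
Therefore ans = [15, 1, 10].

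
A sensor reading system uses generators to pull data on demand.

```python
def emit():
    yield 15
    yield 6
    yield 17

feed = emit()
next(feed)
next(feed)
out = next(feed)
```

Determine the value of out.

Step 1: emit() creates a generator.
Step 2: next(feed) yields 15 (consumed and discarded).
Step 3: next(feed) yields 6 (consumed and discarded).
Step 4: next(feed) yields 17, assigned to out.
Therefore out = 17.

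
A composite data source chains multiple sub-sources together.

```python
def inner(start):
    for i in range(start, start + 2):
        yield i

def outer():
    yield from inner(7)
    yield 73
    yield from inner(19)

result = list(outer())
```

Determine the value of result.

Step 1: outer() delegates to inner(7):
  yield 7
  yield 8
Step 2: yield 73
Step 3: Delegates to inner(19):
  yield 19
  yield 20
Therefore result = [7, 8, 73, 19, 20].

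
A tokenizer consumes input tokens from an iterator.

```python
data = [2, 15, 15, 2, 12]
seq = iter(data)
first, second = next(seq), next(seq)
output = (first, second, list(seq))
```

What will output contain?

Step 1: Create iterator over [2, 15, 15, 2, 12].
Step 2: first = 2, second = 15.
Step 3: Remaining elements: [15, 2, 12].
Therefore output = (2, 15, [15, 2, 12]).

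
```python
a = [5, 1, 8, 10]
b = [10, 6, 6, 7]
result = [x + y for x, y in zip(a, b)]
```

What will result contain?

Step 1: Add corresponding elements:
  5 + 10 = 15
  1 + 6 = 7
  8 + 6 = 14
  10 + 7 = 17
Therefore result = [15, 7, 14, 17].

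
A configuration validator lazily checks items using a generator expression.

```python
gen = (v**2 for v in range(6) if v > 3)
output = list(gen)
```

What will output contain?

Step 1: For range(6), keep v > 3, then square:
  v=0: 0 <= 3, excluded
  v=1: 1 <= 3, excluded
  v=2: 2 <= 3, excluded
  v=3: 3 <= 3, excluded
  v=4: 4 > 3, yield 4**2 = 16
  v=5: 5 > 3, yield 5**2 = 25
Therefore output = [16, 25].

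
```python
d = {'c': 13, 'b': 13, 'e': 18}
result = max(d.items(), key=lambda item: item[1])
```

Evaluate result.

Step 1: Find item with maximum value:
  ('c', 13)
  ('b', 13)
  ('e', 18)
Step 2: Maximum value is 18 at key 'e'.
Therefore result = ('e', 18).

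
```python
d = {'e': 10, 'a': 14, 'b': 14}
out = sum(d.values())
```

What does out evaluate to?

Step 1: d.values() = [10, 14, 14].
Step 2: sum = 38.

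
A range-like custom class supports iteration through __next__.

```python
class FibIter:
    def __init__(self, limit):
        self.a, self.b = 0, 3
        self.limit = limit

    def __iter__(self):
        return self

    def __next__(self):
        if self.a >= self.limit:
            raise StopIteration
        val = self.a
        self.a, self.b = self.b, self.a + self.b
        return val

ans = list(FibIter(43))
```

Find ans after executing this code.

Step 1: Fibonacci-like sequence (a=0, b=3) until >= 43:
  Yield 0, then a,b = 3,3
  Yield 3, then a,b = 3,6
  Yield 3, then a,b = 6,9
  Yield 6, then a,b = 9,15
  Yield 9, then a,b = 15,24
  Yield 15, then a,b = 24,39
  Yield 24, then a,b = 39,63
  Yield 39, then a,b = 63,102
Step 2: 63 >= 43, stop.
Therefore ans = [0, 3, 3, 6, 9, 15, 24, 39].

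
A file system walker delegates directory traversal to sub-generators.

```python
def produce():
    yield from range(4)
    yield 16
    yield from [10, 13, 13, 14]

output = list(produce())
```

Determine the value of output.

Step 1: Trace yields in order:
  yield 0
  yield 1
  yield 2
  yield 3
  yield 16
  yield 10
  yield 13
  yield 13
  yield 14
Therefore output = [0, 1, 2, 3, 16, 10, 13, 13, 14].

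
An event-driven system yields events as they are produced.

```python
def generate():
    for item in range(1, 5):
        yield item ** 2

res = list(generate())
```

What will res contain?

Step 1: For each item in range(1, 5), yield item**2:
  item=1: yield 1**2 = 1
  item=2: yield 2**2 = 4
  item=3: yield 3**2 = 9
  item=4: yield 4**2 = 16
Therefore res = [1, 4, 9, 16].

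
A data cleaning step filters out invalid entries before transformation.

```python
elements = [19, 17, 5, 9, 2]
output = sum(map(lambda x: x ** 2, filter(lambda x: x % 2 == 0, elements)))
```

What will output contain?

Step 1: Filter even numbers from [19, 17, 5, 9, 2]: [2]
Step 2: Square each: [4]
Step 3: Sum = 4.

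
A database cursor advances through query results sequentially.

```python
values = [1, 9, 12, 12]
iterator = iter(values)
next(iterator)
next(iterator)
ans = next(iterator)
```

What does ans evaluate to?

Step 1: Create iterator over [1, 9, 12, 12].
Step 2: next() consumes 1.
Step 3: next() consumes 9.
Step 4: next() returns 12.
Therefore ans = 12.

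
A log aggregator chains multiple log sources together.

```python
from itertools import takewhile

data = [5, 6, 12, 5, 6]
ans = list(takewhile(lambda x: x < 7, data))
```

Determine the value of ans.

Step 1: takewhile stops at first element >= 7:
  5 < 7: take
  6 < 7: take
  12 >= 7: stop
Therefore ans = [5, 6].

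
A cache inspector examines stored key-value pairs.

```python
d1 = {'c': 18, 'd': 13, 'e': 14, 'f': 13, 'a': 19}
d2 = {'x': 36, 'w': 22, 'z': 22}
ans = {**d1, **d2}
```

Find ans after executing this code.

Step 1: Merge d1 and d2 (d2 values override on key conflicts).
Step 2: d1 has keys ['c', 'd', 'e', 'f', 'a'], d2 has keys ['x', 'w', 'z'].
Therefore ans = {'c': 18, 'd': 13, 'e': 14, 'f': 13, 'a': 19, 'x': 36, 'w': 22, 'z': 22}.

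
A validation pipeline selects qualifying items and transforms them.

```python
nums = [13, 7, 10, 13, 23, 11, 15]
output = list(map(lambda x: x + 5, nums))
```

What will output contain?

Step 1: Apply lambda x: x + 5 to each element:
  13 -> 18
  7 -> 12
  10 -> 15
  13 -> 18
  23 -> 28
  11 -> 16
  15 -> 20
Therefore output = [18, 12, 15, 18, 28, 16, 20].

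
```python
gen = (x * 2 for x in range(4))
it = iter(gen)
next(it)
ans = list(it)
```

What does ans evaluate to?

Step 1: Generator produces [0, 2, 4, 6].
Step 2: next(it) consumes first element (0).
Step 3: list(it) collects remaining: [2, 4, 6].
Therefore ans = [2, 4, 6].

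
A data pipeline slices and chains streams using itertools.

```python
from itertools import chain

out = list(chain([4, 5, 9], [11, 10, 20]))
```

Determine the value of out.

Step 1: chain() concatenates iterables: [4, 5, 9] + [11, 10, 20].
Therefore out = [4, 5, 9, 11, 10, 20].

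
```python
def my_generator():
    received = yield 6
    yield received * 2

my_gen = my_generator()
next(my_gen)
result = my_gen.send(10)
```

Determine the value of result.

Step 1: next(my_gen) advances to first yield, producing 6.
Step 2: send(10) resumes, received = 10.
Step 3: yield received * 2 = 10 * 2 = 20.
Therefore result = 20.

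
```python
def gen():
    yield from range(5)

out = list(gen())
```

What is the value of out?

Step 1: yield from delegates to the iterable, yielding each element.
Step 2: Collected values: [0, 1, 2, 3, 4].
Therefore out = [0, 1, 2, 3, 4].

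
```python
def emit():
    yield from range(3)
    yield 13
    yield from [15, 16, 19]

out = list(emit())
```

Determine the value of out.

Step 1: Trace yields in order:
  yield 0
  yield 1
  yield 2
  yield 13
  yield 15
  yield 16
  yield 19
Therefore out = [0, 1, 2, 13, 15, 16, 19].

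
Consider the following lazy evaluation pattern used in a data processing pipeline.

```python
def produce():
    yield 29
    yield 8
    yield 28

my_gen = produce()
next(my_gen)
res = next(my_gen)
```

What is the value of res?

Step 1: produce() creates a generator.
Step 2: next(my_gen) yields 29 (consumed and discarded).
Step 3: next(my_gen) yields 8, assigned to res.
Therefore res = 8.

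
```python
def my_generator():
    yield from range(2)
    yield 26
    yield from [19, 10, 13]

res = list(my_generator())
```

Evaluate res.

Step 1: Trace yields in order:
  yield 0
  yield 1
  yield 26
  yield 19
  yield 10
  yield 13
Therefore res = [0, 1, 26, 19, 10, 13].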